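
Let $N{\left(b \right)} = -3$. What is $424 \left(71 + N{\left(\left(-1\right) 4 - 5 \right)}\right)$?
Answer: $28832$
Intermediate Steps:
$424 \left(71 + N{\left(\left(-1\right) 4 - 5 \right)}\right) = 424 \left(71 - 3\right) = 424 \cdot 68 = 28832$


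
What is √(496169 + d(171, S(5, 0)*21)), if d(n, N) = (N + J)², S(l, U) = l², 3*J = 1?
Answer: √6949297/3 ≈ 878.72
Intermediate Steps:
J = ⅓ (J = (⅓)*1 = ⅓ ≈ 0.33333)
d(n, N) = (⅓ + N)² (d(n, N) = (N + ⅓)² = (⅓ + N)²)
√(496169 + d(171, S(5, 0)*21)) = √(496169 + (1 + 3*(5²*21))²/9) = √(496169 + (1 + 3*(25*21))²/9) = √(496169 + (1 + 3*525)²/9) = √(496169 + (1 + 1575)²/9) = √(496169 + (⅑)*1576²) = √(496169 + (⅑)*2483776) = √(496169 + 2483776/9) = √(6949297/9) = √6949297/3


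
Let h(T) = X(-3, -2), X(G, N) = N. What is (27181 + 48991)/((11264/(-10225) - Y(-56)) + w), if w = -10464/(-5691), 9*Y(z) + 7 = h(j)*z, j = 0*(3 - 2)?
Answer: -4432484861700/635997899 ≈ -6969.3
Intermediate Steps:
j = 0 (j = 0*1 = 0)
h(T) = -2
Y(z) = -7/9 - 2*z/9 (Y(z) = -7/9 + (-2*z)/9 = -7/9 - 2*z/9)
w = 3488/1897 (w = -10464*(-1/5691) = 3488/1897 ≈ 1.8387)
(27181 + 48991)/((11264/(-10225) - Y(-56)) + w) = (27181 + 48991)/((11264/(-10225) - (-7/9 - 2/9*(-56))) + 3488/1897) = 76172/((11264*(-1/10225) - (-7/9 + 112/9)) + 3488/1897) = 76172/((-11264/10225 - 1*35/3) + 3488/1897) = 76172/((-11264/10225 - 35/3) + 3488/1897) = 76172/(-391667/30675 + 3488/1897) = 76172/(-635997899/58190475) = 76172*(-58190475/635997899) = -4432484861700/635997899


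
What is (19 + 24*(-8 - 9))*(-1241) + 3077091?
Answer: 3559840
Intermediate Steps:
(19 + 24*(-8 - 9))*(-1241) + 3077091 = (19 + 24*(-17))*(-1241) + 3077091 = (19 - 408)*(-1241) + 3077091 = -389*(-1241) + 3077091 = 482749 + 3077091 = 3559840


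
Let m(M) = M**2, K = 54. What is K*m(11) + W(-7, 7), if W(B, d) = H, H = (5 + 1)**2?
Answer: 6570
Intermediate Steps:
H = 36 (H = 6**2 = 36)
W(B, d) = 36
K*m(11) + W(-7, 7) = 54*11**2 + 36 = 54*121 + 36 = 6534 + 36 = 6570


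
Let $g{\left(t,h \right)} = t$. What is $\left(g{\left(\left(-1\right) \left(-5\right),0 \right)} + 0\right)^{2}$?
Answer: $25$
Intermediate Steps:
$\left(g{\left(\left(-1\right) \left(-5\right),0 \right)} + 0\right)^{2} = \left(\left(-1\right) \left(-5\right) + 0\right)^{2} = \left(5 + 0\right)^{2} = 5^{2} = 25$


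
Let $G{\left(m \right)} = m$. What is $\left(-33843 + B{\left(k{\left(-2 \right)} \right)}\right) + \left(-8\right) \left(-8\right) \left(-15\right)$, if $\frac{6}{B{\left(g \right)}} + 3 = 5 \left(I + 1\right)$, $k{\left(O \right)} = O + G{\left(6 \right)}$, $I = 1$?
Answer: $- \frac{243615}{7} \approx -34802.0$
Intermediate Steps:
$k{\left(O \right)} = 6 + O$ ($k{\left(O \right)} = O + 6 = 6 + O$)
$B{\left(g \right)} = \frac{6}{7}$ ($B{\left(g \right)} = \frac{6}{-3 + 5 \left(1 + 1\right)} = \frac{6}{-3 + 5 \cdot 2} = \frac{6}{-3 + 10} = \frac{6}{7}$)
$\left(-33843 + B{\left(k{\left(-2 \right)} \right)}\right) + \left(-8\right) \left(-8\right) \left(-15\right) = \left(-33843 + \frac{6}{7}\right) + \left(-8\right) \left(-8\right) \left(-15\right) = - \frac{236895}{7} + 64 \left(-15\right) = - \frac{236895}{7} - 960 = - \frac{243615}{7}$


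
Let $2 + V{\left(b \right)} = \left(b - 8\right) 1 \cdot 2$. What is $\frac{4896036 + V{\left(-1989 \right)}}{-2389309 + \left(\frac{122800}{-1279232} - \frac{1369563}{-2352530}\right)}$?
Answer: $- \frac{51118958483036800}{24966877360282323} \approx -2.0475$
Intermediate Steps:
$V{\left(b \right)} = -18 + 2 b$ ($V{\left(b \right)} = -2 + \left(b - 8\right) 1 \cdot 2 = -2 + \left(-8 + b\right) 2 = -2 + \left(-16 + 2 b\right) = -18 + 2 b$)
$\frac{4896036 + V{\left(-1989 \right)}}{-2389309 + \left(\frac{122800}{-1279232} - \frac{1369563}{-2352530}\right)} = \frac{4896036 + \left(-18 + 2 \left(-1989\right)\right)}{-2389309 + \left(\frac{122800}{-1279232} - \frac{1369563}{-2352530}\right)} = \frac{4896036 - 3996}{-2389309 + \left(122800 \left(- \frac{1}{1279232}\right) - - \frac{1369563}{2352530}\right)} = \frac{4896036 - 3996}{-2389309 + \left(- \frac{7675}{79952} + \frac{1369563}{2352530}\right)} = \frac{4892040}{-2389309 + \frac{45721816613}{94044739280}} = \frac{4892040}{- \frac{224701896242540907}{94044739280}} = 4892040 \left(- \frac{94044739280}{224701896242540907}\right) = - \frac{51118958483036800}{24966877360282323}$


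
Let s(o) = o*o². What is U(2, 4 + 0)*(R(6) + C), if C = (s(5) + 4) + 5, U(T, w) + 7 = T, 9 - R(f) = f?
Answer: -685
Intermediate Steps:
R(f) = 9 - f
U(T, w) = -7 + T
s(o) = o³
C = 134 (C = (5³ + 4) + 5 = (125 + 4) + 5 = 129 + 5 = 134)
U(2, 4 + 0)*(R(6) + C) = (-7 + 2)*((9 - 1*6) + 134) = -5*((9 - 6) + 134) = -5*(3 + 134) = -5*137 = -685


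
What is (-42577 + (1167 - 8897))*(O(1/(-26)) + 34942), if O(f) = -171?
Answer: -1749224697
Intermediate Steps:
(-42577 + (1167 - 8897))*(O(1/(-26)) + 34942) = (-42577 + (1167 - 8897))*(-171 + 34942) = (-42577 - 7730)*34771 = -50307*34771 = -1749224697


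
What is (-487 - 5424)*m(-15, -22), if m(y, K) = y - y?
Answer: 0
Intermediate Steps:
m(y, K) = 0
(-487 - 5424)*m(-15, -22) = (-487 - 5424)*0 = -5911*0 = 0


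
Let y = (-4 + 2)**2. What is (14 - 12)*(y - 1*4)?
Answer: 0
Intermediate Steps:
y = 4 (y = (-2)**2 = 4)
(14 - 12)*(y - 1*4) = (14 - 12)*(4 - 1*4) = 2*(4 - 4) = 2*0 = 0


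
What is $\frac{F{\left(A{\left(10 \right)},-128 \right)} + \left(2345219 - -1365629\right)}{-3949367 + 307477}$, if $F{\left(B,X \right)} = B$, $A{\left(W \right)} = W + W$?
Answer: $- \frac{265062}{260135} \approx -1.0189$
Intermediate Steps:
$A{\left(W \right)} = 2 W$
$\frac{F{\left(A{\left(10 \right)},-128 \right)} + \left(2345219 - -1365629\right)}{-3949367 + 307477} = \frac{2 \cdot 10 + \left(2345219 - -1365629\right)}{-3949367 + 307477} = \frac{20 + \left(2345219 + 1365629\right)}{-3641890} = \left(20 + 3710848\right) \left(- \frac{1}{3641890}\right) = 3710868 \left(- \frac{1}{3641890}\right) = - \frac{265062}{260135}$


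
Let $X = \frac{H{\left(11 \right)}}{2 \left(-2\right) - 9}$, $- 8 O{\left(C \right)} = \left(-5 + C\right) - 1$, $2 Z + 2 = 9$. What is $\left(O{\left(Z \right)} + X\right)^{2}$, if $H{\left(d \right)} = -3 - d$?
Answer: $\frac{83521}{43264} \approx 1.9305$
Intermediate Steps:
$Z = \frac{7}{2}$ ($Z = -1 + \frac{1}{2} \cdot 9 = -1 + \frac{9}{2} = \frac{7}{2} \approx 3.5$)
$O{\left(C \right)} = \frac{3}{4} - \frac{C}{8}$ ($O{\left(C \right)} = - \frac{\left(-5 + C\right) - 1}{8} = - \frac{-6 + C}{8} = \frac{3}{4} - \frac{C}{8}$)
$X = \frac{14}{13}$ ($X = \frac{-3 - 11}{2 \left(-2\right) - 9} = \frac{-3 - 11}{-4 - 9} = - \frac{14}{-4 - 9} = - \frac{14}{-13} = \left(-14\right) \left(- \frac{1}{13}\right) = \frac{14}{13} \approx 1.0769$)
$\left(O{\left(Z \right)} + X\right)^{2} = \left(\left(\frac{3}{4} - \frac{7}{16}\right) + \frac{14}{13}\right)^{2} = \left(\frac{5}{16} + \frac{14}{13}\right)^{2} = \left(\frac{289}{208}\right)^{2} = \frac{83521}{43264}$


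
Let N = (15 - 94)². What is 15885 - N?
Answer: 9644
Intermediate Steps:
N = 6241 (N = (-79)² = 6241)
15885 - N = 15885 - 1*6241 = 15885 - 6241 = 9644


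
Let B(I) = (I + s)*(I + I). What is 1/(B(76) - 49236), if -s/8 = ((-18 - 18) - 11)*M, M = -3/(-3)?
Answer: 1/19468 ≈ 5.1366e-5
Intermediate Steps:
M = 1 (M = -3*(-⅓) = 1)
s = 376 (s = -8*((-18 - 18) - 11) = -8*(-36 - 11) = -(-376) = -8*(-47) = 376)
B(I) = 2*I*(376 + I) (B(I) = (I + 376)*(I + I) = (376 + I)*(2*I) = 2*I*(376 + I))
1/(B(76) - 49236) = 1/(2*76*(376 + 76) - 49236) = 1/(2*76*452 - 49236) = 1/(68704 - 49236) = 1/19468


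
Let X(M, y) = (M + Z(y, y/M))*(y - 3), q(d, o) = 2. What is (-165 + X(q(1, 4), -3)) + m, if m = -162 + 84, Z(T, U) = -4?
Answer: -231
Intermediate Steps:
X(M, y) = (-4 + M)*(-3 + y) (X(M, y) = (M - 4)*(y - 3) = (-4 + M)*(-3 + y))
m = -78
(-165 + X(q(1, 4), -3)) + m = (-165 + (12 - 4*(-3) - 3*2 + 2*(-3))) - 78 = (-165 + (12 + 12 - 6 - 6)) - 78 = (-165 + 12) - 78 = -153 - 78 = -231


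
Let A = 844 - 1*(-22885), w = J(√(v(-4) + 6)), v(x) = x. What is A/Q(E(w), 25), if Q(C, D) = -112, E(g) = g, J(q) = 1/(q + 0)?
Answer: -23729/112 ≈ -211.87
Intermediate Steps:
J(q) = 1/q
w = √2/2 (w = 1/(√(-4 + 6)) = 1/(√2) = √2/2 ≈ 0.70711)
A = 23729 (A = 844 + 22885 = 23729)
A/Q(E(w), 25) = 23729/(-112) = 23729*(-1/112) = -23729/112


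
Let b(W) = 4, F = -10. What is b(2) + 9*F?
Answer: -86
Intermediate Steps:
b(2) + 9*F = 4 + 9*(-10) = 4 - 90 = -86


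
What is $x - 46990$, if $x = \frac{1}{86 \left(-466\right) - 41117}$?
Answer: $- \frac{3815259071}{81193} \approx -46990.0$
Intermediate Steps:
$x = - \frac{1}{81193}$ ($x = \frac{1}{-40076 - 41117} = \frac{1}{-81193} = - \frac{1}{81193} \approx -1.2316 \cdot 10^{-5}$)
$x - 46990 = - \frac{1}{81193} - 46990 = - \frac{3815259071}{81193}$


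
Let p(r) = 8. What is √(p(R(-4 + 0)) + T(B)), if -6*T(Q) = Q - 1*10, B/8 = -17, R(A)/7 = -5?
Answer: √291/3 ≈ 5.6862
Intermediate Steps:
R(A) = -35 (R(A) = 7*(-5) = -35)
B = -136 (B = 8*(-17) = -136)
T(Q) = 5/3 - Q/6 (T(Q) = -(Q - 1*10)/6 = -(Q - 10)/6 = -(-10 + Q)/6 = 5/3 - Q/6)
√(p(R(-4 + 0)) + T(B)) = √(8 + (5/3 - ⅙*(-136))) = √(8 + (5/3 + 68/3)) = √(8 + 73/3) = √(97/3) = √291/3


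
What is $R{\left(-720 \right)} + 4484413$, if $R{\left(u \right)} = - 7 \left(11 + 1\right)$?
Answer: $4484329$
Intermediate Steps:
$R{\left(u \right)} = -84$ ($R{\left(u \right)} = \left(-7\right) 12 = -84$)
$R{\left(-720 \right)} + 4484413 = -84 + 4484413 = 4484329$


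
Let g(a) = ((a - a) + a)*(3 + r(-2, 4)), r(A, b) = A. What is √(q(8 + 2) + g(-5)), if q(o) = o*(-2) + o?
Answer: I*√15 ≈ 3.873*I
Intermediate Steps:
q(o) = -o (q(o) = -2*o + o = -o)
g(a) = a (g(a) = ((a - a) + a)*(3 - 2) = (0 + a)*1 = a*1 = a)
√(q(8 + 2) + g(-5)) = √(-(8 + 2) - 5) = √(-1*10 - 5) = √(-10 - 5) = √(-15) = I*√15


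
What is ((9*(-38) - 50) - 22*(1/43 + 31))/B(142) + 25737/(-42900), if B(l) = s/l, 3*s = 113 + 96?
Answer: -25594784243/11683100 ≈ -2190.8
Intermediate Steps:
s = 209/3 (s = (113 + 96)/3 = (⅓)*209 = 209/3 ≈ 69.667)
B(l) = 209/(3*l)
((9*(-38) - 50) - 22*(1/43 + 31))/B(142) + 25737/(-42900) = ((9*(-38) - 50) - 22*(1/43 + 31))/(((209/3)/142)) + 25737/(-42900) = ((-342 - 50) - 22*(1/43 + 31))/(((209/3)*(1/142))) + 25737*(-1/42900) = (-392 - 22*1334/43)/(209/426) - 8579/14300 = (-392 - 29348/43)*(426/209) - 8579/14300 = -46204/43*426/209 - 8579/14300 = -19682904/8987 - 8579/14300 = -25594784243/11683100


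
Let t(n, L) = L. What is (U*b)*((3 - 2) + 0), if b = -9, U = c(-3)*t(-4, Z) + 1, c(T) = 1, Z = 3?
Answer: -36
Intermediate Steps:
U = 4 (U = 1*3 + 1 = 3 + 1 = 4)
(U*b)*((3 - 2) + 0) = (4*(-9))*((3 - 2) + 0) = -36*(1 + 0) = -36*1 = -36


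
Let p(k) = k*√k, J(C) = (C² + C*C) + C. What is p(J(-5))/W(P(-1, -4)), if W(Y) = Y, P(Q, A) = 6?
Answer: 45*√5/2 ≈ 50.312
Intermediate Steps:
J(C) = C + 2*C² (J(C) = (C² + C²) + C = 2*C² + C = C + 2*C²)
p(k) = k^(3/2)
p(J(-5))/W(P(-1, -4)) = (-5*(1 + 2*(-5)))^(3/2)/6 = (-5*(1 - 10))^(3/2)*(⅙) = (-5*(-9))^(3/2)*(⅙) = 45^(3/2)*(⅙) = (135*√5)*(⅙) = 45*√5/2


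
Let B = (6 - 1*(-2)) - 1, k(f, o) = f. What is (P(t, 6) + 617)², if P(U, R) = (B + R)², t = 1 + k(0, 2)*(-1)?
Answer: 617796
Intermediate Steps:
B = 7 (B = (6 + 2) - 1 = 8 - 1 = 7)
t = 1 (t = 1 + 0*(-1) = 1 + 0 = 1)
P(U, R) = (7 + R)²
(P(t, 6) + 617)² = ((7 + 6)² + 617)² = (13² + 617)² = (169 + 617)² = 786² = 617796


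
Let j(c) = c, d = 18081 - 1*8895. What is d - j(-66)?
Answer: 9252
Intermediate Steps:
d = 9186 (d = 18081 - 8895 = 9186)
d - j(-66) = 9186 - 1*(-66) = 9186 + 66 = 9252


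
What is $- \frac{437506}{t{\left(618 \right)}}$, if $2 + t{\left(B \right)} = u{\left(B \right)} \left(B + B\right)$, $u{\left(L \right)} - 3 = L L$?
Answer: $- \frac{218753}{236030885} \approx -0.0009268$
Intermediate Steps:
$u{\left(L \right)} = 3 + L^{2}$ ($u{\left(L \right)} = 3 + L L = 3 + L^{2}$)
$t{\left(B \right)} = -2 + 2 B \left(3 + B^{2}\right)$ ($t{\left(B \right)} = -2 + \left(3 + B^{2}\right) \left(B + B\right) = -2 + \left(3 + B^{2}\right) 2 B = -2 + 2 B \left(3 + B^{2}\right)$)
$- \frac{437506}{t{\left(618 \right)}} = - \frac{437506}{-2 + 2 \cdot 618 \left(3 + 618^{2}\right)} = - \frac{437506}{-2 + 2 \cdot 618 \left(3 + 381924\right)} = - \frac{437506}{-2 + 2 \cdot 618 \cdot 381927} = - \frac{437506}{-2 + 472061772} = - \frac{437506}{472061770} = \left(-437506\right) \frac{1}{472061770} = - \frac{218753}{236030885}$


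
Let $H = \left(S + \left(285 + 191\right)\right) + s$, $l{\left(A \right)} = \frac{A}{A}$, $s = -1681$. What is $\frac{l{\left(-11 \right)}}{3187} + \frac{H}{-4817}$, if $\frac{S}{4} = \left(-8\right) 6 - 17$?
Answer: $\frac{4673772}{15351779} \approx 0.30444$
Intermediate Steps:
$S = -260$ ($S = 4 \left(\left(-8\right) 6 - 17\right) = 4 \left(-48 - 17\right) = 4 \left(-65\right) = -260$)
$l{\left(A \right)} = 1$
$H = -1465$ ($H = \left(-260 + \left(285 + 191\right)\right) - 1681 = \left(-260 + 476\right) - 1681 = 216 - 1681 = -1465$)
$\frac{l{\left(-11 \right)}}{3187} + \frac{H}{-4817} = 1 \cdot \frac{1}{3187} - \frac{1465}{-4817} = 1 \cdot \frac{1}{3187} - - \frac{1465}{4817} = \frac{1}{3187} + \frac{1465}{4817} = \frac{4673772}{15351779}$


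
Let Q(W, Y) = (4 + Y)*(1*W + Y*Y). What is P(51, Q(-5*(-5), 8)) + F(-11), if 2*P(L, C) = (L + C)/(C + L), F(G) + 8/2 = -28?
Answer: -63/2 ≈ -31.500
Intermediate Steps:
F(G) = -32 (F(G) = -4 - 28 = -32)
Q(W, Y) = (4 + Y)*(W + Y²)
P(L, C) = ½ (P(L, C) = ((L + C)/(C + L))/2 = ((C + L)/(C + L))/2 = (½)*1 = ½)
P(51, Q(-5*(-5), 8)) + F(-11) = ½ - 32 = -63/2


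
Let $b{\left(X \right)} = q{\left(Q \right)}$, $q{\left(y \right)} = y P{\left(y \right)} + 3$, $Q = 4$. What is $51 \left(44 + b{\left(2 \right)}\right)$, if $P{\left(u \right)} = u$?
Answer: $3213$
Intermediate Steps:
$q{\left(y \right)} = 3 + y^{2}$ ($q{\left(y \right)} = y y + 3 = y^{2} + 3 = 3 + y^{2}$)
$b{\left(X \right)} = 19$ ($b{\left(X \right)} = 3 + 4^{2} = 3 + 16 = 19$)
$51 \left(44 + b{\left(2 \right)}\right) = 51 \left(44 + 19\right) = 51 \cdot 63 = 3213$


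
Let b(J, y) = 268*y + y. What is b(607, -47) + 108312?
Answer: 95669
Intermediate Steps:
b(J, y) = 269*y
b(607, -47) + 108312 = 269*(-47) + 108312 = -12643 + 108312 = 95669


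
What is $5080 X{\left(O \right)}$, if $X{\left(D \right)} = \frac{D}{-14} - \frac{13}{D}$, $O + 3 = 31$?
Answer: $- \frac{87630}{7} \approx -12519.0$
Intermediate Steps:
$O = 28$ ($O = -3 + 31 = 28$)
$X{\left(D \right)} = - \frac{13}{D} - \frac{D}{14}$ ($X{\left(D \right)} = D \left(- \frac{1}{14}\right) - \frac{13}{D} = - \frac{D}{14} - \frac{13}{D} = - \frac{13}{D} - \frac{D}{14}$)
$5080 X{\left(O \right)} = 5080 \left(- \frac{13}{28} - 2\right) = 5080 \left(- \frac{69}{28}\right) = - \frac{87630}{7}$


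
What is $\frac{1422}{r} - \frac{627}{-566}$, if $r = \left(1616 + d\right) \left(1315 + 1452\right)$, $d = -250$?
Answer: $\frac{1185345273}{1069661326} \approx 1.1082$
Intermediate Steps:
$r = 3779722$ ($r = \left(1616 - 250\right) \left(1315 + 1452\right) = 1366 \cdot 2767 = 3779722$)
$\frac{1422}{r} - \frac{627}{-566} = \frac{1422}{3779722} - \frac{627}{-566} = 1422 \cdot \frac{1}{3779722} - - \frac{627}{566} = \frac{711}{1889861} + \frac{627}{566} = \frac{1185345273}{1069661326}$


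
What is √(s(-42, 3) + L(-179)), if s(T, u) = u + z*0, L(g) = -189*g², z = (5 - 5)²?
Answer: I*√6055746 ≈ 2460.8*I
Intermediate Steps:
z = 0 (z = 0² = 0)
s(T, u) = u (s(T, u) = u + 0*0 = u + 0 = u)
√(s(-42, 3) + L(-179)) = √(3 - 189*(-179)²) = √(3 - 189*32041) = √(3 - 6055749) = √(-6055746) = I*√6055746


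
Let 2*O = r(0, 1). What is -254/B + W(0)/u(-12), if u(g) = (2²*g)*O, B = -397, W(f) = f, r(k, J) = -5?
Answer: 254/397 ≈ 0.63980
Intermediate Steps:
O = -5/2 (O = (½)*(-5) = -5/2 ≈ -2.5000)
u(g) = -10*g (u(g) = (2²*g)*(-5/2) = (4*g)*(-5/2) = -10*g)
-254/B + W(0)/u(-12) = -254/(-397) + 0/((-10*(-12))) = -254*(-1/397) + 0/120 = 254/397 + 0*(1/120) = 254/397 + 0 = 254/397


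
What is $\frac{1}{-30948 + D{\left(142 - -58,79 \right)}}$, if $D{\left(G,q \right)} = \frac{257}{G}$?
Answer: $- \frac{200}{6189343} \approx -3.2314 \cdot 10^{-5}$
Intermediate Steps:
$\frac{1}{-30948 + D{\left(142 - -58,79 \right)}} = \frac{1}{-30948 + \frac{257}{142 - -58}} = \frac{1}{-30948 + \frac{257}{142 + 58}} = \frac{1}{-30948 + \frac{257}{200}} = \frac{1}{- \frac{6189343}{200}} = - \frac{200}{6189343}$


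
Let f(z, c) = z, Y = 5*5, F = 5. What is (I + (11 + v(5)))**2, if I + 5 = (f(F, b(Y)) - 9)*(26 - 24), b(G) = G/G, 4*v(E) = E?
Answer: 9/16 ≈ 0.56250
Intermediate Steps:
v(E) = E/4
Y = 25
b(G) = 1
I = -13 (I = -5 + (5 - 9)*(26 - 24) = -5 - 4*2 = -5 - 8 = -13)
(I + (11 + v(5)))**2 = (-13 + (11 + (1/4)*5))**2 = (-13 + (11 + 5/4))**2 = (-13 + 49/4)**2 = (-3/4)**2 = 9/16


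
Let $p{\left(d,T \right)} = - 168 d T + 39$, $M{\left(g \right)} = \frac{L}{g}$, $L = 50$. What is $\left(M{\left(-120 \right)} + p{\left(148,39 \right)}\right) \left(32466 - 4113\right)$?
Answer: $- \frac{109970786939}{4} \approx -2.7493 \cdot 10^{10}$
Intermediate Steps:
$M{\left(g \right)} = \frac{50}{g}$
$p{\left(d,T \right)} = 39 - 168 T d$ ($p{\left(d,T \right)} = - 168 T d + 39 = 39 - 168 T d$)
$\left(M{\left(-120 \right)} + p{\left(148,39 \right)}\right) \left(32466 - 4113\right) = \left(\frac{50}{-120} + \left(39 - 6552 \cdot 148\right)\right) \left(32466 - 4113\right) = \left(50 \left(- \frac{1}{120}\right) + \left(39 - 969696\right)\right) 28353 = \left(- \frac{5}{12} - 969657\right) 28353 = \left(- \frac{11635889}{12}\right) 28353 = - \frac{109970786939}{4}$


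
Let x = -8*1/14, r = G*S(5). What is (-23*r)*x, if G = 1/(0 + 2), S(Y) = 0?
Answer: 0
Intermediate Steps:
G = 1/2 ≈ 0.50000
r = 0 (r = (1/2)*0 = 0)
x = -4/7 (x = -8*1/14 = -4/7 ≈ -0.57143)
(-23*r)*x = -23*0*(-4/7) = 0*(-4/7) = 0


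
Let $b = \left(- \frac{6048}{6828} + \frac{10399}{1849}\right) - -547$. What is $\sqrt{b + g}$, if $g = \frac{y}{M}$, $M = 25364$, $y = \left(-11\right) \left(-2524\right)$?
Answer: $\frac{\sqrt{13306716154967452347}}{155145247} \approx 23.512$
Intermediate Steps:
$y = 27764$
$g = \frac{6941}{6341}$ ($g = \frac{27764}{25364} = 27764 \cdot \frac{1}{25364} = \frac{6941}{6341} \approx 1.0946$)
$b = \frac{580473442}{1052081}$ ($b = \left(\left(-6048\right) \frac{1}{6828} + 10399 \cdot \frac{1}{1849}\right) + 547 = \left(- \frac{504}{569} + \frac{10399}{1849}\right) + 547 = \frac{4985135}{1052081} + 547 = \frac{580473442}{1052081} \approx 551.74$)
$\sqrt{b + g} = \sqrt{\frac{580473442}{1052081} + \frac{6941}{6341}} = \sqrt{\frac{3688084589943}{6671245621}} = \frac{\sqrt{13306716154967452347}}{155145247}$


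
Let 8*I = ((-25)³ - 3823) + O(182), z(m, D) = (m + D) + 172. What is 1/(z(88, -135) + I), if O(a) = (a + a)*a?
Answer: 1/5975 ≈ 0.00016736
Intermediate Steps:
z(m, D) = 172 + D + m (z(m, D) = (D + m) + 172 = 172 + D + m)
O(a) = 2*a² (O(a) = (2*a)*a = 2*a²)
I = 5850 (I = (((-25)³ - 3823) + 2*182²)/8 = ((-15625 - 3823) + 2*33124)/8 = (-19448 + 66248)/8 = (⅛)*46800 = 5850)
1/(z(88, -135) + I) = 1/((172 - 135 + 88) + 5850) = 1/(125 + 5850) = 1/5975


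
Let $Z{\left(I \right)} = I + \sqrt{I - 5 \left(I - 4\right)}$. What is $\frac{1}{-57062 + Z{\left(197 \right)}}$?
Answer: $- \frac{18955}{1077876331} - \frac{16 i \sqrt{3}}{3233628993} \approx -1.7585 \cdot 10^{-5} - 8.5702 \cdot 10^{-9} i$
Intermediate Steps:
$Z{\left(I \right)} = I + \sqrt{20 - 4 I}$ ($Z{\left(I \right)} = I + \sqrt{I - 5 \left(-4 + I\right)} = I + \sqrt{I - \left(-20 + 5 I\right)} = I + \sqrt{20 - 4 I}$)
$\frac{1}{-57062 + Z{\left(197 \right)}} = \frac{1}{-57062 + \left(197 + 2 \sqrt{5 - 197}\right)} = \frac{1}{-57062 + \left(197 + 2 \sqrt{-192}\right)} = \frac{1}{-57062 + \left(197 + 2 \cdot 8 i \sqrt{3}\right)} = \frac{1}{-57062 + \left(197 + 16 i \sqrt{3}\right)} = \frac{1}{-56865 + 16 i \sqrt{3}}$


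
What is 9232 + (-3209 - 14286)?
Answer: -8263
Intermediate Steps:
9232 + (-3209 - 14286) = 9232 - 17495 = -8263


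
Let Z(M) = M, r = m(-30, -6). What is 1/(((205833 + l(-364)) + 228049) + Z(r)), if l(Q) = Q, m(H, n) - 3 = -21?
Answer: 1/433500 ≈ 2.3068e-6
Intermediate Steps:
m(H, n) = -18 (m(H, n) = 3 - 21 = -18)
r = -18
1/(((205833 + l(-364)) + 228049) + Z(r)) = 1/(((205833 - 364) + 228049) - 18) = 1/((205469 + 228049) - 18) = 1/(433518 - 18) = 1/433500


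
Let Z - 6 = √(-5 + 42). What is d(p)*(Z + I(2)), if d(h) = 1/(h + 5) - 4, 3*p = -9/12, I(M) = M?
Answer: -576/19 - 72*√37/19 ≈ -53.366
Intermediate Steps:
p = -¼ (p = (-9/12)/3 = (-9*1/12)/3 = (⅓)*(-¾) = -¼ ≈ -0.25000)
d(h) = -4 + 1/(5 + h) (d(h) = 1/(5 + h) - 4 = -4 + 1/(5 + h))
Z = 6 + √37 (Z = 6 + √(-5 + 42) = 6 + √37 ≈ 12.083)
d(p)*(Z + I(2)) = ((-19 - 4*(-¼))/(5 - ¼))*((6 + √37) + 2) = ((-19 + 1)/(19/4))*(8 + √37) = ((4/19)*(-18))*(8 + √37) = -72*(8 + √37)/19 = -576/19 - 72*√37/19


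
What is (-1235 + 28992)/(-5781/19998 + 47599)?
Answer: 185028162/317293007 ≈ 0.58315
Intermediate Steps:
(-1235 + 28992)/(-5781/19998 + 47599) = 27757/(-5781*1/19998 + 47599) = 27757/(-1927/6666 + 47599) = 27757/(317293007/6666) = 27757*(6666/317293007) = 185028162/317293007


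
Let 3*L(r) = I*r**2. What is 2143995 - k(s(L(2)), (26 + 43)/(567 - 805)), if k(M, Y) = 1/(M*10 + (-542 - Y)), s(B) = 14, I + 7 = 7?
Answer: 204980930203/95607 ≈ 2.1440e+6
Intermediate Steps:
I = 0 (I = -7 + 7 = 0)
L(r) = 0 (L(r) = (0*r**2)/3 = (1/3)*0 = 0)
k(M, Y) = 1/(-542 - Y + 10*M) (k(M, Y) = 1/(10*M + (-542 - Y)) = 1/(-542 - Y + 10*M))
2143995 - k(s(L(2)), (26 + 43)/(567 - 805)) = 2143995 - 1/(-542 - (26 + 43)/(567 - 805) + 10*14) = 2143995 - 1/(-542 - 69/(-238) + 140) = 2143995 - 1/(-542 - 69*(-1)/238 + 140) = 2143995 - 1/(-542 - 1*(-69/238) + 140) = 2143995 - 1/(-542 + 69/238 + 140) = 2143995 - 1/(-95607/238) = 2143995 - 1*(-238/95607) = 2143995 + 238/95607 = 204980930203/95607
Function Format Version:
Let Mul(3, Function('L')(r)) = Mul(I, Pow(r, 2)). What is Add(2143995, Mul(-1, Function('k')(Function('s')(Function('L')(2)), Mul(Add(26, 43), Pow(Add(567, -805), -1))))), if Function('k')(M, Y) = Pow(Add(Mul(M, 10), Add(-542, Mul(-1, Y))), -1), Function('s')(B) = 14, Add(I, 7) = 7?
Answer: Rational(204980930203, 95607) ≈ 2.1440e+6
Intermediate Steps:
I = 0 (I = Add(-7, 7) = 0)
Function('L')(r) = 0 (Function('L')(r) = Mul(Rational(1, 3), Mul(0, Pow(r, 2))) = Mul(Rational(1, 3), 0) = 0)
Function('k')(M, Y) = Pow(Add(-542, Mul(-1, Y), Mul(10, M)), -1) (Function('k')(M, Y) = Pow(Add(Mul(10, M), Add(-542, Mul(-1, Y))), -1) = Pow(Add(-542, Mul(-1, Y), Mul(10, M)), -1))
Add(2143995, Mul(-1, Function('k')(Function('s')(Function('L')(2)), Mul(Add(26, 43), Pow(Add(567, -805), -1))))) = Add(2143995, Mul(-1, Pow(Add(-542, Mul(-1, Mul(Add(26, 43), Pow(Add(567, -805), -1))), Mul(10, 14)), -1))) = Add(2143995, Mul(-1, Pow(Add(-542, Mul(-1, Mul(69, Pow(-238, -1))), 140), -1))) = Add(2143995, Mul(-1, Pow(Add(-542, Mul(-1, Mul(69, Rational(-1, 238))), 140), -1))) = Add(2143995, Mul(-1, Pow(Add(-542, Mul(-1, Rational(-69, 238)), 140), -1))) = Add(2143995, Mul(-1, Pow(Add(-542, Rational(69, 238), 140), -1))) = Add(2143995, Mul(-1, Pow(Rational(-95607, 238), -1))) = Add(2143995, Mul(-1, Rational(-238, 95607))) = Add(2143995, Rational(238, 95607)) = Rational(204980930203, 95607)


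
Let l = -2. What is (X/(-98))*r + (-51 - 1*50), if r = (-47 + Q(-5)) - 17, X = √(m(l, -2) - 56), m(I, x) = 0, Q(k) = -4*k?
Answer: -101 + 44*I*√14/49 ≈ -101.0 + 3.3599*I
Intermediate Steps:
X = 2*I*√14 (X = √(0 - 56) = √(-56) = 2*I*√14 ≈ 7.4833*I)
r = -44 (r = (-47 - 4*(-5)) - 17 = (-47 + 20) - 17 = -27 - 17 = -44)
(X/(-98))*r + (-51 - 1*50) = ((2*I*√14)/(-98))*(-44) + (-51 - 1*50) = ((2*I*√14)*(-1/98))*(-44) + (-51 - 50) = -I*√14/49*(-44) - 101 = 44*I*√14/49 - 101 = -101 + 44*I*√14/49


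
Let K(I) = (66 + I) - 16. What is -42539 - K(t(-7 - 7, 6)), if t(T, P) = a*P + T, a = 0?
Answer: -42575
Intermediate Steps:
t(T, P) = T (t(T, P) = 0*P + T = 0 + T = T)
K(I) = 50 + I
-42539 - K(t(-7 - 7, 6)) = -42539 - (50 + (-7 - 7)) = -42539 - (50 - 14) = -42539 - 1*36 = -42539 - 36 = -42575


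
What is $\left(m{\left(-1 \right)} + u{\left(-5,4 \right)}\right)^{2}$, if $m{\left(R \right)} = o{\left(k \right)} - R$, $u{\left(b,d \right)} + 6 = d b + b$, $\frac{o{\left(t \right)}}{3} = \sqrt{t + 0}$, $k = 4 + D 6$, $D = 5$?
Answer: $1206 - 180 \sqrt{34} \approx 156.43$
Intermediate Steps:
$k = 34$ ($k = 4 + 5 \cdot 6 = 4 + 30 = 34$)
$o{\left(t \right)} = 3 \sqrt{t}$ ($o{\left(t \right)} = 3 \sqrt{t + 0} = 3 \sqrt{t}$)
$u{\left(b,d \right)} = -6 + b + b d$ ($u{\left(b,d \right)} = -6 + \left(d b + b\right) = -6 + \left(b d + b\right) = -6 + \left(b + b d\right) = -6 + b + b d$)
$m{\left(R \right)} = - R + 3 \sqrt{34}$ ($m{\left(R \right)} = 3 \sqrt{34} - R = - R + 3 \sqrt{34}$)
$\left(m{\left(-1 \right)} + u{\left(-5,4 \right)}\right)^{2} = \left(\left(\left(-1\right) \left(-1\right) + 3 \sqrt{34}\right) - 31\right)^{2} = \left(\left(1 + 3 \sqrt{34}\right) - 31\right)^{2} = \left(-30 + 3 \sqrt{34}\right)^{2}$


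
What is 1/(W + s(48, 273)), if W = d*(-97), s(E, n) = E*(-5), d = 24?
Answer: -1/2568 ≈ -0.00038941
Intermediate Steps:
s(E, n) = -5*E
W = -2328 (W = 24*(-97) = -2328)
1/(W + s(48, 273)) = 1/(-2328 - 5*48) = 1/(-2328 - 240) = 1/(-2568) = -1/2568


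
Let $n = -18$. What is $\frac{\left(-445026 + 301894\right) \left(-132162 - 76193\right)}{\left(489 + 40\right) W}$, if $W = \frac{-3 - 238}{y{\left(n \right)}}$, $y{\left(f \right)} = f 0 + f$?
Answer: $\frac{536800821480}{127489} \approx 4.2106 \cdot 10^{6}$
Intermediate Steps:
$y{\left(f \right)} = f$ ($y{\left(f \right)} = 0 + f = f$)
$W = \frac{241}{18}$ ($W = \frac{-3 - 238}{-18} = \left(-241\right) \left(- \frac{1}{18}\right) = \frac{241}{18} \approx 13.389$)
$\frac{\left(-445026 + 301894\right) \left(-132162 - 76193\right)}{\left(489 + 40\right) W} = \frac{\left(-445026 + 301894\right) \left(-132162 - 76193\right)}{\left(489 + 40\right) \frac{241}{18}} = \frac{\left(-143132\right) \left(-208355\right)}{529 \cdot \frac{241}{18}} = \frac{29822267860}{\frac{127489}{18}} = 29822267860 \cdot \frac{18}{127489} = \frac{536800821480}{127489}$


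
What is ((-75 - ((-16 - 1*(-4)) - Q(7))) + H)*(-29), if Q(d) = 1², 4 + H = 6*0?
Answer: 1914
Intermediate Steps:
H = -4 (H = -4 + 6*0 = -4 + 0 = -4)
Q(d) = 1
((-75 - ((-16 - 1*(-4)) - Q(7))) + H)*(-29) = ((-75 - ((-16 - 1*(-4)) - 1*1)) - 4)*(-29) = ((-75 - ((-16 + 4) - 1)) - 4)*(-29) = ((-75 - (-12 - 1)) - 4)*(-29) = ((-75 - 1*(-13)) - 4)*(-29) = ((-75 + 13) - 4)*(-29) = (-62 - 4)*(-29) = -66*(-29) = 1914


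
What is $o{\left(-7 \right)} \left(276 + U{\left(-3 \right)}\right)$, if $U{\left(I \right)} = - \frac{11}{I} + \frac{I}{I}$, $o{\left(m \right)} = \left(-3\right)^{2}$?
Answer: $2526$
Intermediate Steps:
$o{\left(m \right)} = 9$
$U{\left(I \right)} = 1 - \frac{11}{I}$ ($U{\left(I \right)} = - \frac{11}{I} + 1 = 1 - \frac{11}{I}$)
$o{\left(-7 \right)} \left(276 + U{\left(-3 \right)}\right) = 9 \left(276 + \frac{-11 - 3}{-3}\right) = 9 \left(276 - - \frac{14}{3}\right) = 9 \left(276 + \frac{14}{3}\right) = 9 \cdot \frac{842}{3} = 2526$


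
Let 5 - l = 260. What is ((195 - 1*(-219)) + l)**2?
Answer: 25281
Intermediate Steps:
l = -255 (l = 5 - 1*260 = 5 - 260 = -255)
((195 - 1*(-219)) + l)**2 = ((195 - 1*(-219)) - 255)**2 = ((195 + 219) - 255)**2 = (414 - 255)**2 = 159**2 = 25281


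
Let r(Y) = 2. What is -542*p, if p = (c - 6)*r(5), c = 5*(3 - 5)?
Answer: 17344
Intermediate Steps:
c = -10 (c = 5*(-2) = -10)
p = -32 (p = (-10 - 6)*2 = -16*2 = -32)
-542*p = -542*(-32) = 17344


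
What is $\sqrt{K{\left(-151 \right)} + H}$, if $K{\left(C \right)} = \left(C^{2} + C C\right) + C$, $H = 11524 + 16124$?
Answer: $\sqrt{73099} \approx 270.37$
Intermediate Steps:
$H = 27648$
$K{\left(C \right)} = C + 2 C^{2}$ ($K{\left(C \right)} = \left(C^{2} + C^{2}\right) + C = 2 C^{2} + C = C + 2 C^{2}$)
$\sqrt{K{\left(-151 \right)} + H} = \sqrt{- 151 \left(1 + 2 \left(-151\right)\right) + 27648} = \sqrt{- 151 \left(1 - 302\right) + 27648} = \sqrt{\left(-151\right) \left(-301\right) + 27648} = \sqrt{45451 + 27648} = \sqrt{73099}$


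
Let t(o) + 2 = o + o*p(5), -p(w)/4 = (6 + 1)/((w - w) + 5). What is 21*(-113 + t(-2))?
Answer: -11109/5 ≈ -2221.8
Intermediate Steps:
p(w) = -28/5 (p(w) = -4*(6 + 1)/((w - w) + 5) = -28/(0 + 5) = -28/5)
t(o) = -2 - 23*o/5 (t(o) = -2 + (o + o*(-28/5)) = -2 + (o - 28*o/5) = -2 - 23*o/5)
21*(-113 + t(-2)) = 21*(-113 + (-2 - 23/5*(-2))) = 21*(-113 + (-2 + 46/5)) = 21*(-113 + 36/5) = 21*(-529/5) = -11109/5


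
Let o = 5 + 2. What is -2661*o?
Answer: -18627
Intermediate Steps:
o = 7
-2661*o = -2661*7 = -18627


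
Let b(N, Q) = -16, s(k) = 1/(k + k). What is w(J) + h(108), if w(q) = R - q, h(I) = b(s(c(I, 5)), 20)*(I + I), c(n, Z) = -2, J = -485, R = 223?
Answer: -2748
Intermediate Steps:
s(k) = 1/(2*k)
h(I) = -32*I (h(I) = -16*(I + I) = -32*I)
w(q) = 223 - q
w(J) + h(108) = (223 - 1*(-485)) - 32*108 = (223 + 485) - 3456 = 708 - 3456 = -2748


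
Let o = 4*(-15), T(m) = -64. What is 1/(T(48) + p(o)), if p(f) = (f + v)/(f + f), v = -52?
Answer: -15/946 ≈ -0.015856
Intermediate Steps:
o = -60
p(f) = (-52 + f)/(2*f) (p(f) = (f - 52)/(f + f) = (-52 + f)/((2*f)) = (-52 + f)*(1/(2*f)) = (-52 + f)/(2*f))
1/(T(48) + p(o)) = 1/(-64 + (1/2)*(-52 - 60)/(-60)) = 1/(-64 + (1/2)*(-1/60)*(-112)) = 1/(-64 + 14/15) = 1/(-946/15) = -15/946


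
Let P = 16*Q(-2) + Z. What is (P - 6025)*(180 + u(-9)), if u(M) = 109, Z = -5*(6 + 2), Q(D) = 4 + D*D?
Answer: -1715793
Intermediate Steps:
Q(D) = 4 + D²
Z = -40 (Z = -5*8 = -40)
P = 88 (P = 16*(4 + (-2)²) - 40 = 16*(4 + 4) - 40 = 16*8 - 40 = 128 - 40 = 88)
(P - 6025)*(180 + u(-9)) = (88 - 6025)*(180 + 109) = -5937*289 = -1715793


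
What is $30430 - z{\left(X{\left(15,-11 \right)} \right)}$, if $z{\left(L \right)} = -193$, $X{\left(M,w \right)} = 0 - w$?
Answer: $30623$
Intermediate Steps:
$X{\left(M,w \right)} = - w$
$30430 - z{\left(X{\left(15,-11 \right)} \right)} = 30430 - -193 = 30430 + 193 = 30623$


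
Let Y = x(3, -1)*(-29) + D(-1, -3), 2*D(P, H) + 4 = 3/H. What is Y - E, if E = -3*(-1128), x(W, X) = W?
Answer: -6947/2 ≈ -3473.5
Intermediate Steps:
E = 3384
D(P, H) = -2 + 3/(2*H) (D(P, H) = -2 + (3/H)/2 = -2 + 3/(2*H))
Y = -179/2 (Y = 3*(-29) + (-2 + (3/2)/(-3)) = -87 + (-2 + (3/2)*(-⅓)) = -87 + (-2 - ½) = -87 - 5/2 = -179/2 ≈ -89.500)
Y - E = -179/2 - 1*3384 = -179/2 - 3384 = -6947/2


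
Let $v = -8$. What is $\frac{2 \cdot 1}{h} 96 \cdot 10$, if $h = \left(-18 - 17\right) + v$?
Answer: $- \frac{1920}{43} \approx -44.651$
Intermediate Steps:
$h = -43$ ($h = \left(-18 - 17\right) - 8 = -35 - 8 = -43$)
$\frac{2 \cdot 1}{h} 96 \cdot 10 = \frac{2 \cdot 1}{-43} \cdot 96 \cdot 10 = 2 \left(- \frac{1}{43}\right) 96 \cdot 10 = \left(- \frac{2}{43}\right) 96 \cdot 10 = \left(- \frac{192}{43}\right) 10 = - \frac{1920}{43}$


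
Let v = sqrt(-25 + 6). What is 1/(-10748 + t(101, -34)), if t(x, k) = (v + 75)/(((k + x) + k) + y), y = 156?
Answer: -383915133/4126167502228 - 189*I*sqrt(19)/4126167502228 ≈ -9.3044e-5 - 1.9966e-10*I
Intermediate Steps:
v = I*sqrt(19) (v = sqrt(-19) = I*sqrt(19) ≈ 4.3589*I)
t(x, k) = (75 + I*sqrt(19))/(156 + x + 2*k) (t(x, k) = (I*sqrt(19) + 75)/(((k + x) + k) + 156) = (75 + I*sqrt(19))/((x + 2*k) + 156) = (75 + I*sqrt(19))/(156 + x + 2*k))
1/(-10748 + t(101, -34)) = 1/(-10748 + (75 + I*sqrt(19))/(156 + 101 + 2*(-34))) = 1/(-10748 + (75 + I*sqrt(19))/(156 + 101 - 68)) = 1/(-10748 + (75 + I*sqrt(19))/189) = 1/(-10748 + (25/63 + I*sqrt(19)/189)) = 1/(-677099/63 + I*sqrt(19)/189)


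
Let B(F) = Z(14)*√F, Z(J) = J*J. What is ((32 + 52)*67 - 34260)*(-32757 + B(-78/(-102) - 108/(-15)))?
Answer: 937898424 - 5611872*√57545/85 ≈ 9.2206e+8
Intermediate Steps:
Z(J) = J²
B(F) = 196*√F (B(F) = 14²*√F = 196*√F)
((32 + 52)*67 - 34260)*(-32757 + B(-78/(-102) - 108/(-15))) = ((32 + 52)*67 - 34260)*(-32757 + 196*√(-78/(-102) - 108/(-15))) = (84*67 - 34260)*(-32757 + 196*√(-78*(-1/102) - 108*(-1/15))) = (5628 - 34260)*(-32757 + 196*√(13/17 + 36/5)) = -28632*(-32757 + 196*√(677/85)) = -28632*(-32757 + 196*(√57545/85)) = -28632*(-32757 + 196*√57545/85) = 937898424 - 5611872*√57545/85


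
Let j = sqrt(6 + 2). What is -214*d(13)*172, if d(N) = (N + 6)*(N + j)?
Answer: -9091576 - 1398704*sqrt(2) ≈ -1.1070e+7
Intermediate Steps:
j = 2*sqrt(2) (j = sqrt(8) = 2*sqrt(2) ≈ 2.8284)
d(N) = (6 + N)*(N + 2*sqrt(2)) (d(N) = (N + 6)*(N + 2*sqrt(2)) = (6 + N)*(N + 2*sqrt(2)))
-214*d(13)*172 = -214*(13**2 + 6*13 + 12*sqrt(2) + 2*13*sqrt(2))*172 = -214*(169 + 78 + 12*sqrt(2) + 26*sqrt(2))*172 = -214*(247 + 38*sqrt(2))*172 = (-52858 - 8132*sqrt(2))*172 = -9091576 - 1398704*sqrt(2)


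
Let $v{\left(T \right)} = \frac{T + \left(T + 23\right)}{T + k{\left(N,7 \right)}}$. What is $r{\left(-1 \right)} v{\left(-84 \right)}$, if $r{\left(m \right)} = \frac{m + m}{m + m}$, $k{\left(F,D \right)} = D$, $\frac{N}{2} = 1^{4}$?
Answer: $\frac{145}{77} \approx 1.8831$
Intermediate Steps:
$N = 2$ ($N = 2 \cdot 1^{4} = 2 \cdot 1 = 2$)
$v{\left(T \right)} = \frac{23 + 2 T}{7 + T}$ ($v{\left(T \right)} = \frac{T + \left(T + 23\right)}{T + 7} = \frac{T + \left(23 + T\right)}{7 + T} = \frac{23 + 2 T}{7 + T}$)
$r{\left(m \right)} = 1$ ($r{\left(m \right)} = \frac{2 m}{2 m} = 2 m \frac{1}{2 m} = 1$)
$r{\left(-1 \right)} v{\left(-84 \right)} = 1 \frac{23 + 2 \left(-84\right)}{7 - 84} = 1 \frac{23 - 168}{-77} = 1 \left(\left(- \frac{1}{77}\right) \left(-145\right)\right) = 1 \cdot \frac{145}{77} = \frac{145}{77}$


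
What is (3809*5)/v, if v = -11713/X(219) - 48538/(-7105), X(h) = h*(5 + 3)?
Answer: 33867342600/259673 ≈ 1.3042e+5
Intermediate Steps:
X(h) = 8*h (X(h) = h*8 = 8*h)
v = 259673/1778280 (v = -11713/(8*219) - 48538/(-7105) = -11713/1752 - 48538*(-1/7105) = -11713*1/1752 + 6934/1015 = -11713/1752 + 6934/1015 = 259673/1778280 ≈ 0.14602)
(3809*5)/v = (3809*5)/(259673/1778280) = 19045*(1778280/259673) = 33867342600/259673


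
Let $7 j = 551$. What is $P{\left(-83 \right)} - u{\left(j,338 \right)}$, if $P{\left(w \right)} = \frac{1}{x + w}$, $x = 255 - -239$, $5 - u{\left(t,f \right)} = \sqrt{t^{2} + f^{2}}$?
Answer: $- \frac{2054}{411} + \frac{\sqrt{5901557}}{7} \approx 342.05$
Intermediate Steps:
$j = \frac{551}{7}$ ($j = \frac{1}{7} \cdot 551 = \frac{551}{7} \approx 78.714$)
$u{\left(t,f \right)} = 5 - \sqrt{f^{2} + t^{2}}$ ($u{\left(t,f \right)} = 5 - \sqrt{t^{2} + f^{2}} = 5 - \sqrt{f^{2} + t^{2}}$)
$x = 494$ ($x = 255 + 239 = 494$)
$P{\left(w \right)} = \frac{1}{494 + w}$
$P{\left(-83 \right)} - u{\left(j,338 \right)} = \frac{1}{494 - 83} - \left(5 - \sqrt{338^{2} + \left(\frac{551}{7}\right)^{2}}\right) = \frac{1}{411} - \left(5 - \sqrt{114244 + \frac{303601}{49}}\right) = \frac{1}{411} - \left(5 - \sqrt{\frac{5901557}{49}}\right) = \frac{1}{411} - \left(5 - \frac{\sqrt{5901557}}{7}\right) = - \frac{2054}{411} + \frac{\sqrt{5901557}}{7}$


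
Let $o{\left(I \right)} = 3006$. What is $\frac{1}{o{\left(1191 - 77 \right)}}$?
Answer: $\frac{1}{3006} \approx 0.00033267$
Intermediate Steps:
$\frac{1}{o{\left(1191 - 77 \right)}} = \frac{1}{3006}$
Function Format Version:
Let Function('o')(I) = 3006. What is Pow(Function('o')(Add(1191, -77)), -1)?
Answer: Rational(1, 3006) ≈ 0.00033267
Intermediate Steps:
Pow(Function('o')(Add(1191, -77)), -1) = Pow(3006, -1) = Rational(1, 3006)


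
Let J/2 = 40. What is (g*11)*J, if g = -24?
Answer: -21120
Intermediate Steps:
J = 80 (J = 2*40 = 80)
(g*11)*J = -24*11*80 = -264*80 = -21120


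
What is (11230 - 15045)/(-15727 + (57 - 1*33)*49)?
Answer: 3815/14551 ≈ 0.26218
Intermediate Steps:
(11230 - 15045)/(-15727 + (57 - 1*33)*49) = -3815/(-15727 + (57 - 33)*49) = -3815/(-15727 + 24*49) = -3815/(-15727 + 1176) = -3815/(-14551) = -3815*(-1/14551) = 3815/14551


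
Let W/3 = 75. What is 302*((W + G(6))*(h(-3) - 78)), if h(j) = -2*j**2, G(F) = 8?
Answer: -6755136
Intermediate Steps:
W = 225 (W = 3*75 = 225)
302*((W + G(6))*(h(-3) - 78)) = 302*((225 + 8)*(-2*(-3)**2 - 78)) = 302*(233*(-2*9 - 78)) = 302*(233*(-18 - 78)) = 302*(233*(-96)) = 302*(-22368) = -6755136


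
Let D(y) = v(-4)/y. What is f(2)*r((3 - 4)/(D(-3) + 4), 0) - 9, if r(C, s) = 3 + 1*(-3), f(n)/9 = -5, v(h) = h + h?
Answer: -9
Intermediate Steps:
v(h) = 2*h
f(n) = -45 (f(n) = 9*(-5) = -45)
D(y) = -8/y (D(y) = (2*(-4))/y = -8/y)
r(C, s) = 0 (r(C, s) = 3 - 3 = 0)
f(2)*r((3 - 4)/(D(-3) + 4), 0) - 9 = -45*0 - 9 = 0 - 9 = -9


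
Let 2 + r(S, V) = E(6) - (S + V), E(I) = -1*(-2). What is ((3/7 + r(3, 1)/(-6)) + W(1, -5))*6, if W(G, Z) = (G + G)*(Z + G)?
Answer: -290/7 ≈ -41.429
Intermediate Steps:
E(I) = 2
r(S, V) = -S - V (r(S, V) = -2 + (2 - (S + V)) = -2 + (2 + (-S - V)) = -2 + (2 - S - V) = -S - V)
W(G, Z) = 2*G*(G + Z) (W(G, Z) = (2*G)*(G + Z) = 2*G*(G + Z))
((3/7 + r(3, 1)/(-6)) + W(1, -5))*6 = ((3/7 + (-1*3 - 1*1)/(-6)) + 2*1*(1 - 5))*6 = ((3*(⅐) + (-3 - 1)*(-⅙)) + 2*1*(-4))*6 = ((3/7 - 4*(-⅙)) - 8)*6 = ((3/7 + ⅔) - 8)*6 = (23/21 - 8)*6 = -145/21*6 = -290/7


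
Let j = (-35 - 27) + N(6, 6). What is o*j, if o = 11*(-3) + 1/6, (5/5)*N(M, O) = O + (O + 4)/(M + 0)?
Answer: 32111/18 ≈ 1783.9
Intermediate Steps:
N(M, O) = O + (4 + O)/M (N(M, O) = O + (O + 4)/(M + 0) = O + (4 + O)/M)
j = -163/3 (j = (-35 - 27) + (4 + 6 + 6*6)/6 = -62 + (4 + 6 + 36)/6 = -62 + (1/6)*46 = -62 + 23/3 = -163/3 ≈ -54.333)
o = -197/6 (o = -33 + 1/6 = -197/6 ≈ -32.833)
o*j = -197/6*(-163/3) = 32111/18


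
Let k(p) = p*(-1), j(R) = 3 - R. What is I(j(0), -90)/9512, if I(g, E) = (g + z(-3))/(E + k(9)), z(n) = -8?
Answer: 5/941688 ≈ 5.3096e-6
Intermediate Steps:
k(p) = -p
I(g, E) = (-8 + g)/(-9 + E) (I(g, E) = (g - 8)/(E - 1*9) = (-8 + g)/(E - 9) = (-8 + g)/(-9 + E))
I(j(0), -90)/9512 = ((-8 + (3 - 1*0))/(-9 - 90))/9512 = ((-8 + (3 + 0))/(-99))*(1/9512) = -(-8 + 3)/99*(1/9512) = -1/99*(-5)*(1/9512) = (5/99)*(1/9512) = 5/941688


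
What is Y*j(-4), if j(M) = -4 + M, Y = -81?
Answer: 648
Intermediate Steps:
Y*j(-4) = -81*(-4 - 4) = -81*(-8) = 648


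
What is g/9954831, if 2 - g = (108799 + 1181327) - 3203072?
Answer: 1912948/9954831 ≈ 0.19216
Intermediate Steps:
g = 1912948 (g = 2 - ((108799 + 1181327) - 3203072) = 2 - (1290126 - 3203072) = 2 - 1*(-1912946) = 2 + 1912946 = 1912948)
g/9954831 = 1912948/9954831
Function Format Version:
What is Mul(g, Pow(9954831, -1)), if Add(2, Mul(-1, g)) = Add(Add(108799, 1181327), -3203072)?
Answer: Rational(1912948, 9954831) ≈ 0.19216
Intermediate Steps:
g = 1912948 (g = Add(2, Mul(-1, Add(Add(108799, 1181327), -3203072))) = Add(2, Mul(-1, Add(1290126, -3203072))) = Add(2, Mul(-1, -1912946)) = Add(2, 1912946) = 1912948)
Mul(g, Pow(9954831, -1)) = Mul(1912948, Pow(9954831, -1)) = Mul(1912948, Rational(1, 9954831)) = Rational(1912948, 9954831)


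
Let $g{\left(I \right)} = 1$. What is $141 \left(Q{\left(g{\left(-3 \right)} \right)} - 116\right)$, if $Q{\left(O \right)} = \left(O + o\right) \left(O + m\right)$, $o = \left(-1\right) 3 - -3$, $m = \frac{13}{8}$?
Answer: $- \frac{127887}{8} \approx -15986.0$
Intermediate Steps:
$m = \frac{13}{8}$ ($m = 13 \cdot \frac{1}{8} = \frac{13}{8} \approx 1.625$)
$o = 0$ ($o = -3 + 3 = 0$)
$Q{\left(O \right)} = O \left(\frac{13}{8} + O\right)$ ($Q{\left(O \right)} = \left(O + 0\right) \left(O + \frac{13}{8}\right) = O \left(\frac{13}{8} + O\right)$)
$141 \left(Q{\left(g{\left(-3 \right)} \right)} - 116\right) = 141 \left(\frac{1}{8} \cdot 1 \left(13 + 8 \cdot 1\right) - 116\right) = 141 \left(\frac{1}{8} \cdot 1 \left(13 + 8\right) - 116\right) = 141 \left(\frac{1}{8} \cdot 1 \cdot 21 - 116\right) = 141 \left(\frac{21}{8} - 116\right) = 141 \left(- \frac{907}{8}\right) = - \frac{127887}{8}$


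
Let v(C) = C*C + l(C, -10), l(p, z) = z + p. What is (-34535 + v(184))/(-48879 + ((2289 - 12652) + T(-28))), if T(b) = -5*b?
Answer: 505/59102 ≈ 0.0085445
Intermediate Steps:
l(p, z) = p + z
v(C) = -10 + C + C**2 (v(C) = C*C + (C - 10) = C**2 + (-10 + C) = -10 + C + C**2)
(-34535 + v(184))/(-48879 + ((2289 - 12652) + T(-28))) = (-34535 + (-10 + 184 + 184**2))/(-48879 + ((2289 - 12652) - 5*(-28))) = (-34535 + (-10 + 184 + 33856))/(-48879 + (-10363 + 140)) = (-34535 + 34030)/(-48879 - 10223) = -505/(-59102) = -505*(-1/59102) = 505/59102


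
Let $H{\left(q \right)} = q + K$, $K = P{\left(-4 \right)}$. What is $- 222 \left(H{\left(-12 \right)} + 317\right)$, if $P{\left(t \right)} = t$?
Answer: $-66822$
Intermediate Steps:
$K = -4$
$H{\left(q \right)} = -4 + q$ ($H{\left(q \right)} = q - 4 = -4 + q$)
$- 222 \left(H{\left(-12 \right)} + 317\right) = - 222 \left(\left(-4 - 12\right) + 317\right) = - 222 \left(-16 + 317\right) = \left(-222\right) 301 = -66822$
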